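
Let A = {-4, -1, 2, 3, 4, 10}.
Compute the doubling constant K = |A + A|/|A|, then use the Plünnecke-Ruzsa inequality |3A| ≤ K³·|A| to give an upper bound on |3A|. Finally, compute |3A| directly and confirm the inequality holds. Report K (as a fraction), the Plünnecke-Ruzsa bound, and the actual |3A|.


|A| = 6.
Step 1: Compute A + A by enumerating all 36 pairs.
A + A = {-8, -5, -2, -1, 0, 1, 2, 3, 4, 5, 6, 7, 8, 9, 12, 13, 14, 20}, so |A + A| = 18.
Step 2: Doubling constant K = |A + A|/|A| = 18/6 = 18/6 ≈ 3.0000.
Step 3: Plünnecke-Ruzsa gives |3A| ≤ K³·|A| = (3.0000)³ · 6 ≈ 162.0000.
Step 4: Compute 3A = A + A + A directly by enumerating all triples (a,b,c) ∈ A³; |3A| = 32.
Step 5: Check 32 ≤ 162.0000? Yes ✓.

K = 18/6, Plünnecke-Ruzsa bound K³|A| ≈ 162.0000, |3A| = 32, inequality holds.


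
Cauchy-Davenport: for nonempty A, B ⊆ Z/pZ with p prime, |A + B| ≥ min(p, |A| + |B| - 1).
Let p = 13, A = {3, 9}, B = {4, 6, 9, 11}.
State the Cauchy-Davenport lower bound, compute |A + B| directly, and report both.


Cauchy-Davenport: |A + B| ≥ min(p, |A| + |B| - 1) for A, B nonempty in Z/pZ.
|A| = 2, |B| = 4, p = 13.
CD lower bound = min(13, 2 + 4 - 1) = min(13, 5) = 5.
Compute A + B mod 13 directly:
a = 3: 3+4=7, 3+6=9, 3+9=12, 3+11=1
a = 9: 9+4=0, 9+6=2, 9+9=5, 9+11=7
A + B = {0, 1, 2, 5, 7, 9, 12}, so |A + B| = 7.
Verify: 7 ≥ 5? Yes ✓.

CD lower bound = 5, actual |A + B| = 7.


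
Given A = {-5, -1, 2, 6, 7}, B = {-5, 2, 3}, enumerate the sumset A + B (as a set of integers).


A + B = {a + b : a ∈ A, b ∈ B}.
Enumerate all |A|·|B| = 5·3 = 15 pairs (a, b) and collect distinct sums.
a = -5: -5+-5=-10, -5+2=-3, -5+3=-2
a = -1: -1+-5=-6, -1+2=1, -1+3=2
a = 2: 2+-5=-3, 2+2=4, 2+3=5
a = 6: 6+-5=1, 6+2=8, 6+3=9
a = 7: 7+-5=2, 7+2=9, 7+3=10
Collecting distinct sums: A + B = {-10, -6, -3, -2, 1, 2, 4, 5, 8, 9, 10}
|A + B| = 11

A + B = {-10, -6, -3, -2, 1, 2, 4, 5, 8, 9, 10}


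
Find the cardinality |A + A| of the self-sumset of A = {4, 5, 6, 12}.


A + A = {a + a' : a, a' ∈ A}; |A| = 4.
General bounds: 2|A| - 1 ≤ |A + A| ≤ |A|(|A|+1)/2, i.e. 7 ≤ |A + A| ≤ 10.
Lower bound 2|A|-1 is attained iff A is an arithmetic progression.
Enumerate sums a + a' for a ≤ a' (symmetric, so this suffices):
a = 4: 4+4=8, 4+5=9, 4+6=10, 4+12=16
a = 5: 5+5=10, 5+6=11, 5+12=17
a = 6: 6+6=12, 6+12=18
a = 12: 12+12=24
Distinct sums: {8, 9, 10, 11, 12, 16, 17, 18, 24}
|A + A| = 9

|A + A| = 9


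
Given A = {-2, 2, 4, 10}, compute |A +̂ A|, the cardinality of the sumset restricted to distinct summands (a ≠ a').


Restricted sumset: A +̂ A = {a + a' : a ∈ A, a' ∈ A, a ≠ a'}.
Equivalently, take A + A and drop any sum 2a that is achievable ONLY as a + a for a ∈ A (i.e. sums representable only with equal summands).
Enumerate pairs (a, a') with a < a' (symmetric, so each unordered pair gives one sum; this covers all a ≠ a'):
  -2 + 2 = 0
  -2 + 4 = 2
  -2 + 10 = 8
  2 + 4 = 6
  2 + 10 = 12
  4 + 10 = 14
Collected distinct sums: {0, 2, 6, 8, 12, 14}
|A +̂ A| = 6
(Reference bound: |A +̂ A| ≥ 2|A| - 3 for |A| ≥ 2, with |A| = 4 giving ≥ 5.)

|A +̂ A| = 6


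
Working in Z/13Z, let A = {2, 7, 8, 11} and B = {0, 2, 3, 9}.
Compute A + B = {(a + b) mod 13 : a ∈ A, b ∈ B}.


Work in Z/13Z: reduce every sum a + b modulo 13.
Enumerate all 16 pairs:
a = 2: 2+0=2, 2+2=4, 2+3=5, 2+9=11
a = 7: 7+0=7, 7+2=9, 7+3=10, 7+9=3
a = 8: 8+0=8, 8+2=10, 8+3=11, 8+9=4
a = 11: 11+0=11, 11+2=0, 11+3=1, 11+9=7
Distinct residues collected: {0, 1, 2, 3, 4, 5, 7, 8, 9, 10, 11}
|A + B| = 11 (out of 13 total residues).

A + B = {0, 1, 2, 3, 4, 5, 7, 8, 9, 10, 11}


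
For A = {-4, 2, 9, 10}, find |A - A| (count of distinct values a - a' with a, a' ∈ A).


A - A = {a - a' : a, a' ∈ A}; |A| = 4.
Bounds: 2|A|-1 ≤ |A - A| ≤ |A|² - |A| + 1, i.e. 7 ≤ |A - A| ≤ 13.
Note: 0 ∈ A - A always (from a - a). The set is symmetric: if d ∈ A - A then -d ∈ A - A.
Enumerate nonzero differences d = a - a' with a > a' (then include -d):
Positive differences: {1, 6, 7, 8, 13, 14}
Full difference set: {0} ∪ (positive diffs) ∪ (negative diffs).
|A - A| = 1 + 2·6 = 13 (matches direct enumeration: 13).

|A - A| = 13


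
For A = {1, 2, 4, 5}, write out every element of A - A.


A - A = {a - a' : a, a' ∈ A}.
Compute a - a' for each ordered pair (a, a'):
a = 1: 1-1=0, 1-2=-1, 1-4=-3, 1-5=-4
a = 2: 2-1=1, 2-2=0, 2-4=-2, 2-5=-3
a = 4: 4-1=3, 4-2=2, 4-4=0, 4-5=-1
a = 5: 5-1=4, 5-2=3, 5-4=1, 5-5=0
Collecting distinct values (and noting 0 appears from a-a):
A - A = {-4, -3, -2, -1, 0, 1, 2, 3, 4}
|A - A| = 9

A - A = {-4, -3, -2, -1, 0, 1, 2, 3, 4}


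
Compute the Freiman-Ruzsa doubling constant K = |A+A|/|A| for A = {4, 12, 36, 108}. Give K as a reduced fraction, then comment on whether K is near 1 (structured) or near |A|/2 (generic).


|A| = 4.
Compute A + A by enumerating all 16 pairs.
A + A = {8, 16, 24, 40, 48, 72, 112, 120, 144, 216}, so |A + A| = 10.
K = |A + A| / |A| = 10/4 = 5/2 ≈ 2.5000.
Reference: AP of size 4 gives K = 7/4 ≈ 1.7500; a fully generic set of size 4 gives K ≈ 2.5000.

|A| = 4, |A + A| = 10, K = 10/4 = 5/2.


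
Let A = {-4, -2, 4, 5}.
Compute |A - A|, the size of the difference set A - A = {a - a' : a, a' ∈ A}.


A - A = {a - a' : a, a' ∈ A}; |A| = 4.
Bounds: 2|A|-1 ≤ |A - A| ≤ |A|² - |A| + 1, i.e. 7 ≤ |A - A| ≤ 13.
Note: 0 ∈ A - A always (from a - a). The set is symmetric: if d ∈ A - A then -d ∈ A - A.
Enumerate nonzero differences d = a - a' with a > a' (then include -d):
Positive differences: {1, 2, 6, 7, 8, 9}
Full difference set: {0} ∪ (positive diffs) ∪ (negative diffs).
|A - A| = 1 + 2·6 = 13 (matches direct enumeration: 13).

|A - A| = 13


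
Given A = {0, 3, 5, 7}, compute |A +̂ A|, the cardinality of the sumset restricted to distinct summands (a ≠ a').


Restricted sumset: A +̂ A = {a + a' : a ∈ A, a' ∈ A, a ≠ a'}.
Equivalently, take A + A and drop any sum 2a that is achievable ONLY as a + a for a ∈ A (i.e. sums representable only with equal summands).
Enumerate pairs (a, a') with a < a' (symmetric, so each unordered pair gives one sum; this covers all a ≠ a'):
  0 + 3 = 3
  0 + 5 = 5
  0 + 7 = 7
  3 + 5 = 8
  3 + 7 = 10
  5 + 7 = 12
Collected distinct sums: {3, 5, 7, 8, 10, 12}
|A +̂ A| = 6
(Reference bound: |A +̂ A| ≥ 2|A| - 3 for |A| ≥ 2, with |A| = 4 giving ≥ 5.)

|A +̂ A| = 6


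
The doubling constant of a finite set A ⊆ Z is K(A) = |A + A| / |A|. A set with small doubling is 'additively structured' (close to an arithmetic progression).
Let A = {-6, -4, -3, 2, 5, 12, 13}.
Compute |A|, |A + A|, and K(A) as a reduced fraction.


|A| = 7.
Compute A + A by enumerating all 49 pairs.
A + A = {-12, -10, -9, -8, -7, -6, -4, -2, -1, 1, 2, 4, 6, 7, 8, 9, 10, 14, 15, 17, 18, 24, 25, 26}, so |A + A| = 24.
K = |A + A| / |A| = 24/7 (already in lowest terms) ≈ 3.4286.
Reference: AP of size 7 gives K = 13/7 ≈ 1.8571; a fully generic set of size 7 gives K ≈ 4.0000.

|A| = 7, |A + A| = 24, K = 24/7.


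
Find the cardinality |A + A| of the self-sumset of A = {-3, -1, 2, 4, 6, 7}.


A + A = {a + a' : a, a' ∈ A}; |A| = 6.
General bounds: 2|A| - 1 ≤ |A + A| ≤ |A|(|A|+1)/2, i.e. 11 ≤ |A + A| ≤ 21.
Lower bound 2|A|-1 is attained iff A is an arithmetic progression.
Enumerate sums a + a' for a ≤ a' (symmetric, so this suffices):
a = -3: -3+-3=-6, -3+-1=-4, -3+2=-1, -3+4=1, -3+6=3, -3+7=4
a = -1: -1+-1=-2, -1+2=1, -1+4=3, -1+6=5, -1+7=6
a = 2: 2+2=4, 2+4=6, 2+6=8, 2+7=9
a = 4: 4+4=8, 4+6=10, 4+7=11
a = 6: 6+6=12, 6+7=13
a = 7: 7+7=14
Distinct sums: {-6, -4, -2, -1, 1, 3, 4, 5, 6, 8, 9, 10, 11, 12, 13, 14}
|A + A| = 16

|A + A| = 16


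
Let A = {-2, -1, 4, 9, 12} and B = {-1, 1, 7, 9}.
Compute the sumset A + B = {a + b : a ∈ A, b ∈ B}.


A + B = {a + b : a ∈ A, b ∈ B}.
Enumerate all |A|·|B| = 5·4 = 20 pairs (a, b) and collect distinct sums.
a = -2: -2+-1=-3, -2+1=-1, -2+7=5, -2+9=7
a = -1: -1+-1=-2, -1+1=0, -1+7=6, -1+9=8
a = 4: 4+-1=3, 4+1=5, 4+7=11, 4+9=13
a = 9: 9+-1=8, 9+1=10, 9+7=16, 9+9=18
a = 12: 12+-1=11, 12+1=13, 12+7=19, 12+9=21
Collecting distinct sums: A + B = {-3, -2, -1, 0, 3, 5, 6, 7, 8, 10, 11, 13, 16, 18, 19, 21}
|A + B| = 16

A + B = {-3, -2, -1, 0, 3, 5, 6, 7, 8, 10, 11, 13, 16, 18, 19, 21}


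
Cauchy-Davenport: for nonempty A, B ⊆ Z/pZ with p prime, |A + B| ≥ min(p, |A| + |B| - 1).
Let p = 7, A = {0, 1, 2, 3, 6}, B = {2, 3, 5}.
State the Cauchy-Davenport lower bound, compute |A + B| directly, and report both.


Cauchy-Davenport: |A + B| ≥ min(p, |A| + |B| - 1) for A, B nonempty in Z/pZ.
|A| = 5, |B| = 3, p = 7.
CD lower bound = min(7, 5 + 3 - 1) = min(7, 7) = 7.
Compute A + B mod 7 directly:
a = 0: 0+2=2, 0+3=3, 0+5=5
a = 1: 1+2=3, 1+3=4, 1+5=6
a = 2: 2+2=4, 2+3=5, 2+5=0
a = 3: 3+2=5, 3+3=6, 3+5=1
a = 6: 6+2=1, 6+3=2, 6+5=4
A + B = {0, 1, 2, 3, 4, 5, 6}, so |A + B| = 7.
Verify: 7 ≥ 7? Yes ✓.

CD lower bound = 7, actual |A + B| = 7.


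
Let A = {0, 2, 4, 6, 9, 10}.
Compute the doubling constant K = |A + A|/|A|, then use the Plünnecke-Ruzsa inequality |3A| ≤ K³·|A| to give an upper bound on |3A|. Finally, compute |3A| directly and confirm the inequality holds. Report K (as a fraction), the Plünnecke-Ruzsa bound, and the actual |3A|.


|A| = 6.
Step 1: Compute A + A by enumerating all 36 pairs.
A + A = {0, 2, 4, 6, 8, 9, 10, 11, 12, 13, 14, 15, 16, 18, 19, 20}, so |A + A| = 16.
Step 2: Doubling constant K = |A + A|/|A| = 16/6 = 16/6 ≈ 2.6667.
Step 3: Plünnecke-Ruzsa gives |3A| ≤ K³·|A| = (2.6667)³ · 6 ≈ 113.7778.
Step 4: Compute 3A = A + A + A directly by enumerating all triples (a,b,c) ∈ A³; |3A| = 27.
Step 5: Check 27 ≤ 113.7778? Yes ✓.

K = 16/6, Plünnecke-Ruzsa bound K³|A| ≈ 113.7778, |3A| = 27, inequality holds.


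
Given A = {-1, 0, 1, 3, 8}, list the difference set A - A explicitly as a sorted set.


A - A = {a - a' : a, a' ∈ A}.
Compute a - a' for each ordered pair (a, a'):
a = -1: -1--1=0, -1-0=-1, -1-1=-2, -1-3=-4, -1-8=-9
a = 0: 0--1=1, 0-0=0, 0-1=-1, 0-3=-3, 0-8=-8
a = 1: 1--1=2, 1-0=1, 1-1=0, 1-3=-2, 1-8=-7
a = 3: 3--1=4, 3-0=3, 3-1=2, 3-3=0, 3-8=-5
a = 8: 8--1=9, 8-0=8, 8-1=7, 8-3=5, 8-8=0
Collecting distinct values (and noting 0 appears from a-a):
A - A = {-9, -8, -7, -5, -4, -3, -2, -1, 0, 1, 2, 3, 4, 5, 7, 8, 9}
|A - A| = 17

A - A = {-9, -8, -7, -5, -4, -3, -2, -1, 0, 1, 2, 3, 4, 5, 7, 8, 9}


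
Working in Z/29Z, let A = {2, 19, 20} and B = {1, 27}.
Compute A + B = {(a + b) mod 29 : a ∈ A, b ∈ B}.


Work in Z/29Z: reduce every sum a + b modulo 29.
Enumerate all 6 pairs:
a = 2: 2+1=3, 2+27=0
a = 19: 19+1=20, 19+27=17
a = 20: 20+1=21, 20+27=18
Distinct residues collected: {0, 3, 17, 18, 20, 21}
|A + B| = 6 (out of 29 total residues).

A + B = {0, 3, 17, 18, 20, 21}


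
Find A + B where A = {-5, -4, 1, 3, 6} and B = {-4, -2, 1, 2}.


A + B = {a + b : a ∈ A, b ∈ B}.
Enumerate all |A|·|B| = 5·4 = 20 pairs (a, b) and collect distinct sums.
a = -5: -5+-4=-9, -5+-2=-7, -5+1=-4, -5+2=-3
a = -4: -4+-4=-8, -4+-2=-6, -4+1=-3, -4+2=-2
a = 1: 1+-4=-3, 1+-2=-1, 1+1=2, 1+2=3
a = 3: 3+-4=-1, 3+-2=1, 3+1=4, 3+2=5
a = 6: 6+-4=2, 6+-2=4, 6+1=7, 6+2=8
Collecting distinct sums: A + B = {-9, -8, -7, -6, -4, -3, -2, -1, 1, 2, 3, 4, 5, 7, 8}
|A + B| = 15

A + B = {-9, -8, -7, -6, -4, -3, -2, -1, 1, 2, 3, 4, 5, 7, 8}


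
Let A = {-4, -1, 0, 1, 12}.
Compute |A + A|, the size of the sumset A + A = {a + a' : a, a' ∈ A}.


A + A = {a + a' : a, a' ∈ A}; |A| = 5.
General bounds: 2|A| - 1 ≤ |A + A| ≤ |A|(|A|+1)/2, i.e. 9 ≤ |A + A| ≤ 15.
Lower bound 2|A|-1 is attained iff A is an arithmetic progression.
Enumerate sums a + a' for a ≤ a' (symmetric, so this suffices):
a = -4: -4+-4=-8, -4+-1=-5, -4+0=-4, -4+1=-3, -4+12=8
a = -1: -1+-1=-2, -1+0=-1, -1+1=0, -1+12=11
a = 0: 0+0=0, 0+1=1, 0+12=12
a = 1: 1+1=2, 1+12=13
a = 12: 12+12=24
Distinct sums: {-8, -5, -4, -3, -2, -1, 0, 1, 2, 8, 11, 12, 13, 24}
|A + A| = 14

|A + A| = 14


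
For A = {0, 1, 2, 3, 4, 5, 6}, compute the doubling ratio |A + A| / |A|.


|A| = 7.
Compute A + A by enumerating all 49 pairs.
A + A = {0, 1, 2, 3, 4, 5, 6, 7, 8, 9, 10, 11, 12}, so |A + A| = 13.
K = |A + A| / |A| = 13/7 (already in lowest terms) ≈ 1.8571.
Reference: AP of size 7 gives K = 13/7 ≈ 1.8571; a fully generic set of size 7 gives K ≈ 4.0000.

|A| = 7, |A + A| = 13, K = 13/7.


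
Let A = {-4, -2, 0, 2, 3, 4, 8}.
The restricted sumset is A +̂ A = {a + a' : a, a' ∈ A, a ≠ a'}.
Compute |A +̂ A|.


Restricted sumset: A +̂ A = {a + a' : a ∈ A, a' ∈ A, a ≠ a'}.
Equivalently, take A + A and drop any sum 2a that is achievable ONLY as a + a for a ∈ A (i.e. sums representable only with equal summands).
Enumerate pairs (a, a') with a < a' (symmetric, so each unordered pair gives one sum; this covers all a ≠ a'):
  -4 + -2 = -6
  -4 + 0 = -4
  -4 + 2 = -2
  -4 + 3 = -1
  -4 + 4 = 0
  -4 + 8 = 4
  -2 + 0 = -2
  -2 + 2 = 0
  -2 + 3 = 1
  -2 + 4 = 2
  -2 + 8 = 6
  0 + 2 = 2
  0 + 3 = 3
  0 + 4 = 4
  0 + 8 = 8
  2 + 3 = 5
  2 + 4 = 6
  2 + 8 = 10
  3 + 4 = 7
  3 + 8 = 11
  4 + 8 = 12
Collected distinct sums: {-6, -4, -2, -1, 0, 1, 2, 3, 4, 5, 6, 7, 8, 10, 11, 12}
|A +̂ A| = 16
(Reference bound: |A +̂ A| ≥ 2|A| - 3 for |A| ≥ 2, with |A| = 7 giving ≥ 11.)

|A +̂ A| = 16


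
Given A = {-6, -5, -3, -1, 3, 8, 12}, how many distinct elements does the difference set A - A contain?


A - A = {a - a' : a, a' ∈ A}; |A| = 7.
Bounds: 2|A|-1 ≤ |A - A| ≤ |A|² - |A| + 1, i.e. 13 ≤ |A - A| ≤ 43.
Note: 0 ∈ A - A always (from a - a). The set is symmetric: if d ∈ A - A then -d ∈ A - A.
Enumerate nonzero differences d = a - a' with a > a' (then include -d):
Positive differences: {1, 2, 3, 4, 5, 6, 8, 9, 11, 13, 14, 15, 17, 18}
Full difference set: {0} ∪ (positive diffs) ∪ (negative diffs).
|A - A| = 1 + 2·14 = 29 (matches direct enumeration: 29).

|A - A| = 29


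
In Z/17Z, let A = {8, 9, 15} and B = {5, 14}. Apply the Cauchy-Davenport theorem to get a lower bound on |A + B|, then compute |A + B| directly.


Cauchy-Davenport: |A + B| ≥ min(p, |A| + |B| - 1) for A, B nonempty in Z/pZ.
|A| = 3, |B| = 2, p = 17.
CD lower bound = min(17, 3 + 2 - 1) = min(17, 4) = 4.
Compute A + B mod 17 directly:
a = 8: 8+5=13, 8+14=5
a = 9: 9+5=14, 9+14=6
a = 15: 15+5=3, 15+14=12
A + B = {3, 5, 6, 12, 13, 14}, so |A + B| = 6.
Verify: 6 ≥ 4? Yes ✓.

CD lower bound = 4, actual |A + B| = 6.


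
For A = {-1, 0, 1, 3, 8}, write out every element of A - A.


A - A = {a - a' : a, a' ∈ A}.
Compute a - a' for each ordered pair (a, a'):
a = -1: -1--1=0, -1-0=-1, -1-1=-2, -1-3=-4, -1-8=-9
a = 0: 0--1=1, 0-0=0, 0-1=-1, 0-3=-3, 0-8=-8
a = 1: 1--1=2, 1-0=1, 1-1=0, 1-3=-2, 1-8=-7
a = 3: 3--1=4, 3-0=3, 3-1=2, 3-3=0, 3-8=-5
a = 8: 8--1=9, 8-0=8, 8-1=7, 8-3=5, 8-8=0
Collecting distinct values (and noting 0 appears from a-a):
A - A = {-9, -8, -7, -5, -4, -3, -2, -1, 0, 1, 2, 3, 4, 5, 7, 8, 9}
|A - A| = 17

A - A = {-9, -8, -7, -5, -4, -3, -2, -1, 0, 1, 2, 3, 4, 5, 7, 8, 9}


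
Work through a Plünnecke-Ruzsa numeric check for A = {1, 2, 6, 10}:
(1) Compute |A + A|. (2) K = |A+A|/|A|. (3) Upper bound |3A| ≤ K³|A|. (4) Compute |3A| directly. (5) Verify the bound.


|A| = 4.
Step 1: Compute A + A by enumerating all 16 pairs.
A + A = {2, 3, 4, 7, 8, 11, 12, 16, 20}, so |A + A| = 9.
Step 2: Doubling constant K = |A + A|/|A| = 9/4 = 9/4 ≈ 2.2500.
Step 3: Plünnecke-Ruzsa gives |3A| ≤ K³·|A| = (2.2500)³ · 4 ≈ 45.5625.
Step 4: Compute 3A = A + A + A directly by enumerating all triples (a,b,c) ∈ A³; |3A| = 16.
Step 5: Check 16 ≤ 45.5625? Yes ✓.

K = 9/4, Plünnecke-Ruzsa bound K³|A| ≈ 45.5625, |3A| = 16, inequality holds.


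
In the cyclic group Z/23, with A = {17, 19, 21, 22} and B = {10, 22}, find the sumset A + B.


Work in Z/23Z: reduce every sum a + b modulo 23.
Enumerate all 8 pairs:
a = 17: 17+10=4, 17+22=16
a = 19: 19+10=6, 19+22=18
a = 21: 21+10=8, 21+22=20
a = 22: 22+10=9, 22+22=21
Distinct residues collected: {4, 6, 8, 9, 16, 18, 20, 21}
|A + B| = 8 (out of 23 total residues).

A + B = {4, 6, 8, 9, 16, 18, 20, 21}


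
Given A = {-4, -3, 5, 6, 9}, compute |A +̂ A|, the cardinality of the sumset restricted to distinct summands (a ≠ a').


Restricted sumset: A +̂ A = {a + a' : a ∈ A, a' ∈ A, a ≠ a'}.
Equivalently, take A + A and drop any sum 2a that is achievable ONLY as a + a for a ∈ A (i.e. sums representable only with equal summands).
Enumerate pairs (a, a') with a < a' (symmetric, so each unordered pair gives one sum; this covers all a ≠ a'):
  -4 + -3 = -7
  -4 + 5 = 1
  -4 + 6 = 2
  -4 + 9 = 5
  -3 + 5 = 2
  -3 + 6 = 3
  -3 + 9 = 6
  5 + 6 = 11
  5 + 9 = 14
  6 + 9 = 15
Collected distinct sums: {-7, 1, 2, 3, 5, 6, 11, 14, 15}
|A +̂ A| = 9
(Reference bound: |A +̂ A| ≥ 2|A| - 3 for |A| ≥ 2, with |A| = 5 giving ≥ 7.)

|A +̂ A| = 9


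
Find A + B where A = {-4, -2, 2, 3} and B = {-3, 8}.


A + B = {a + b : a ∈ A, b ∈ B}.
Enumerate all |A|·|B| = 4·2 = 8 pairs (a, b) and collect distinct sums.
a = -4: -4+-3=-7, -4+8=4
a = -2: -2+-3=-5, -2+8=6
a = 2: 2+-3=-1, 2+8=10
a = 3: 3+-3=0, 3+8=11
Collecting distinct sums: A + B = {-7, -5, -1, 0, 4, 6, 10, 11}
|A + B| = 8

A + B = {-7, -5, -1, 0, 4, 6, 10, 11}


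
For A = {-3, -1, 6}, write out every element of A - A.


A - A = {a - a' : a, a' ∈ A}.
Compute a - a' for each ordered pair (a, a'):
a = -3: -3--3=0, -3--1=-2, -3-6=-9
a = -1: -1--3=2, -1--1=0, -1-6=-7
a = 6: 6--3=9, 6--1=7, 6-6=0
Collecting distinct values (and noting 0 appears from a-a):
A - A = {-9, -7, -2, 0, 2, 7, 9}
|A - A| = 7

A - A = {-9, -7, -2, 0, 2, 7, 9}


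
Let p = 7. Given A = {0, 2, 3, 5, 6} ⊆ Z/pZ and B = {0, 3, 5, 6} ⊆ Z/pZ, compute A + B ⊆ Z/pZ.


Work in Z/7Z: reduce every sum a + b modulo 7.
Enumerate all 20 pairs:
a = 0: 0+0=0, 0+3=3, 0+5=5, 0+6=6
a = 2: 2+0=2, 2+3=5, 2+5=0, 2+6=1
a = 3: 3+0=3, 3+3=6, 3+5=1, 3+6=2
a = 5: 5+0=5, 5+3=1, 5+5=3, 5+6=4
a = 6: 6+0=6, 6+3=2, 6+5=4, 6+6=5
Distinct residues collected: {0, 1, 2, 3, 4, 5, 6}
|A + B| = 7 (out of 7 total residues).

A + B = {0, 1, 2, 3, 4, 5, 6}


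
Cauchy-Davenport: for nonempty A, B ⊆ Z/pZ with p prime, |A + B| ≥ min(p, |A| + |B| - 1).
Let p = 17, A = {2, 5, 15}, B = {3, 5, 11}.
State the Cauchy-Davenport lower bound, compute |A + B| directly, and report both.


Cauchy-Davenport: |A + B| ≥ min(p, |A| + |B| - 1) for A, B nonempty in Z/pZ.
|A| = 3, |B| = 3, p = 17.
CD lower bound = min(17, 3 + 3 - 1) = min(17, 5) = 5.
Compute A + B mod 17 directly:
a = 2: 2+3=5, 2+5=7, 2+11=13
a = 5: 5+3=8, 5+5=10, 5+11=16
a = 15: 15+3=1, 15+5=3, 15+11=9
A + B = {1, 3, 5, 7, 8, 9, 10, 13, 16}, so |A + B| = 9.
Verify: 9 ≥ 5? Yes ✓.

CD lower bound = 5, actual |A + B| = 9.


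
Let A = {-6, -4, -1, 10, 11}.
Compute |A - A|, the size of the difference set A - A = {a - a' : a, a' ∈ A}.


A - A = {a - a' : a, a' ∈ A}; |A| = 5.
Bounds: 2|A|-1 ≤ |A - A| ≤ |A|² - |A| + 1, i.e. 9 ≤ |A - A| ≤ 21.
Note: 0 ∈ A - A always (from a - a). The set is symmetric: if d ∈ A - A then -d ∈ A - A.
Enumerate nonzero differences d = a - a' with a > a' (then include -d):
Positive differences: {1, 2, 3, 5, 11, 12, 14, 15, 16, 17}
Full difference set: {0} ∪ (positive diffs) ∪ (negative diffs).
|A - A| = 1 + 2·10 = 21 (matches direct enumeration: 21).

|A - A| = 21


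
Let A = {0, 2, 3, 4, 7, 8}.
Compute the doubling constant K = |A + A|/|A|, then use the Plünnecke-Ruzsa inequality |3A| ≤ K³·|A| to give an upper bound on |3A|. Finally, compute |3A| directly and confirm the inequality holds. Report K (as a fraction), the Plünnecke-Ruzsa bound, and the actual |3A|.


|A| = 6.
Step 1: Compute A + A by enumerating all 36 pairs.
A + A = {0, 2, 3, 4, 5, 6, 7, 8, 9, 10, 11, 12, 14, 15, 16}, so |A + A| = 15.
Step 2: Doubling constant K = |A + A|/|A| = 15/6 = 15/6 ≈ 2.5000.
Step 3: Plünnecke-Ruzsa gives |3A| ≤ K³·|A| = (2.5000)³ · 6 ≈ 93.7500.
Step 4: Compute 3A = A + A + A directly by enumerating all triples (a,b,c) ∈ A³; |3A| = 24.
Step 5: Check 24 ≤ 93.7500? Yes ✓.

K = 15/6, Plünnecke-Ruzsa bound K³|A| ≈ 93.7500, |3A| = 24, inequality holds.


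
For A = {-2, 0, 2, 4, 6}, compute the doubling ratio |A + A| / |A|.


|A| = 5.
Compute A + A by enumerating all 25 pairs.
A + A = {-4, -2, 0, 2, 4, 6, 8, 10, 12}, so |A + A| = 9.
K = |A + A| / |A| = 9/5 (already in lowest terms) ≈ 1.8000.
Reference: AP of size 5 gives K = 9/5 ≈ 1.8000; a fully generic set of size 5 gives K ≈ 3.0000.

|A| = 5, |A + A| = 9, K = 9/5.


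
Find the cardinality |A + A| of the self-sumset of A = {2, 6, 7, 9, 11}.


A + A = {a + a' : a, a' ∈ A}; |A| = 5.
General bounds: 2|A| - 1 ≤ |A + A| ≤ |A|(|A|+1)/2, i.e. 9 ≤ |A + A| ≤ 15.
Lower bound 2|A|-1 is attained iff A is an arithmetic progression.
Enumerate sums a + a' for a ≤ a' (symmetric, so this suffices):
a = 2: 2+2=4, 2+6=8, 2+7=9, 2+9=11, 2+11=13
a = 6: 6+6=12, 6+7=13, 6+9=15, 6+11=17
a = 7: 7+7=14, 7+9=16, 7+11=18
a = 9: 9+9=18, 9+11=20
a = 11: 11+11=22
Distinct sums: {4, 8, 9, 11, 12, 13, 14, 15, 16, 17, 18, 20, 22}
|A + A| = 13

|A + A| = 13


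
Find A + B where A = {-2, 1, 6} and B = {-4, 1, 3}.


A + B = {a + b : a ∈ A, b ∈ B}.
Enumerate all |A|·|B| = 3·3 = 9 pairs (a, b) and collect distinct sums.
a = -2: -2+-4=-6, -2+1=-1, -2+3=1
a = 1: 1+-4=-3, 1+1=2, 1+3=4
a = 6: 6+-4=2, 6+1=7, 6+3=9
Collecting distinct sums: A + B = {-6, -3, -1, 1, 2, 4, 7, 9}
|A + B| = 8

A + B = {-6, -3, -1, 1, 2, 4, 7, 9}


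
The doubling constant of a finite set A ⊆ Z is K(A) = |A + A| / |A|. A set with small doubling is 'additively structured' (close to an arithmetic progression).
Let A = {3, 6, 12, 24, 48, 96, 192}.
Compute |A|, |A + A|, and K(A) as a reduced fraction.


|A| = 7.
Compute A + A by enumerating all 49 pairs.
A + A = {6, 9, 12, 15, 18, 24, 27, 30, 36, 48, 51, 54, 60, 72, 96, 99, 102, 108, 120, 144, 192, 195, 198, 204, 216, 240, 288, 384}, so |A + A| = 28.
K = |A + A| / |A| = 28/7 = 4/1 ≈ 4.0000.
Reference: AP of size 7 gives K = 13/7 ≈ 1.8571; a fully generic set of size 7 gives K ≈ 4.0000.

|A| = 7, |A + A| = 28, K = 28/7 = 4/1.


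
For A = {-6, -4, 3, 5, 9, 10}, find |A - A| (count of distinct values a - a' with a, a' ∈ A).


A - A = {a - a' : a, a' ∈ A}; |A| = 6.
Bounds: 2|A|-1 ≤ |A - A| ≤ |A|² - |A| + 1, i.e. 11 ≤ |A - A| ≤ 31.
Note: 0 ∈ A - A always (from a - a). The set is symmetric: if d ∈ A - A then -d ∈ A - A.
Enumerate nonzero differences d = a - a' with a > a' (then include -d):
Positive differences: {1, 2, 4, 5, 6, 7, 9, 11, 13, 14, 15, 16}
Full difference set: {0} ∪ (positive diffs) ∪ (negative diffs).
|A - A| = 1 + 2·12 = 25 (matches direct enumeration: 25).

|A - A| = 25


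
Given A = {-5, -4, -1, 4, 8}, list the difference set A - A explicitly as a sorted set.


A - A = {a - a' : a, a' ∈ A}.
Compute a - a' for each ordered pair (a, a'):
a = -5: -5--5=0, -5--4=-1, -5--1=-4, -5-4=-9, -5-8=-13
a = -4: -4--5=1, -4--4=0, -4--1=-3, -4-4=-8, -4-8=-12
a = -1: -1--5=4, -1--4=3, -1--1=0, -1-4=-5, -1-8=-9
a = 4: 4--5=9, 4--4=8, 4--1=5, 4-4=0, 4-8=-4
a = 8: 8--5=13, 8--4=12, 8--1=9, 8-4=4, 8-8=0
Collecting distinct values (and noting 0 appears from a-a):
A - A = {-13, -12, -9, -8, -5, -4, -3, -1, 0, 1, 3, 4, 5, 8, 9, 12, 13}
|A - A| = 17

A - A = {-13, -12, -9, -8, -5, -4, -3, -1, 0, 1, 3, 4, 5, 8, 9, 12, 13}


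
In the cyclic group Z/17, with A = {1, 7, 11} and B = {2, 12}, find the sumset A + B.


Work in Z/17Z: reduce every sum a + b modulo 17.
Enumerate all 6 pairs:
a = 1: 1+2=3, 1+12=13
a = 7: 7+2=9, 7+12=2
a = 11: 11+2=13, 11+12=6
Distinct residues collected: {2, 3, 6, 9, 13}
|A + B| = 5 (out of 17 total residues).

A + B = {2, 3, 6, 9, 13}


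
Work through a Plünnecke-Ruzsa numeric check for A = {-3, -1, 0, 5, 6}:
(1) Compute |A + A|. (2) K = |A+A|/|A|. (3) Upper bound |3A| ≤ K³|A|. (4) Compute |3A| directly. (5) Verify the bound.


|A| = 5.
Step 1: Compute A + A by enumerating all 25 pairs.
A + A = {-6, -4, -3, -2, -1, 0, 2, 3, 4, 5, 6, 10, 11, 12}, so |A + A| = 14.
Step 2: Doubling constant K = |A + A|/|A| = 14/5 = 14/5 ≈ 2.8000.
Step 3: Plünnecke-Ruzsa gives |3A| ≤ K³·|A| = (2.8000)³ · 5 ≈ 109.7600.
Step 4: Compute 3A = A + A + A directly by enumerating all triples (a,b,c) ∈ A³; |3A| = 25.
Step 5: Check 25 ≤ 109.7600? Yes ✓.

K = 14/5, Plünnecke-Ruzsa bound K³|A| ≈ 109.7600, |3A| = 25, inequality holds.


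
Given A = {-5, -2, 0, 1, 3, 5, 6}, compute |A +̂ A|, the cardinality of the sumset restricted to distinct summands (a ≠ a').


Restricted sumset: A +̂ A = {a + a' : a ∈ A, a' ∈ A, a ≠ a'}.
Equivalently, take A + A and drop any sum 2a that is achievable ONLY as a + a for a ∈ A (i.e. sums representable only with equal summands).
Enumerate pairs (a, a') with a < a' (symmetric, so each unordered pair gives one sum; this covers all a ≠ a'):
  -5 + -2 = -7
  -5 + 0 = -5
  -5 + 1 = -4
  -5 + 3 = -2
  -5 + 5 = 0
  -5 + 6 = 1
  -2 + 0 = -2
  -2 + 1 = -1
  -2 + 3 = 1
  -2 + 5 = 3
  -2 + 6 = 4
  0 + 1 = 1
  0 + 3 = 3
  0 + 5 = 5
  0 + 6 = 6
  1 + 3 = 4
  1 + 5 = 6
  1 + 6 = 7
  3 + 5 = 8
  3 + 6 = 9
  5 + 6 = 11
Collected distinct sums: {-7, -5, -4, -2, -1, 0, 1, 3, 4, 5, 6, 7, 8, 9, 11}
|A +̂ A| = 15
(Reference bound: |A +̂ A| ≥ 2|A| - 3 for |A| ≥ 2, with |A| = 7 giving ≥ 11.)

|A +̂ A| = 15


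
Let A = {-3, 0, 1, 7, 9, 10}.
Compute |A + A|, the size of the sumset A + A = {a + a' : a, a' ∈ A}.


A + A = {a + a' : a, a' ∈ A}; |A| = 6.
General bounds: 2|A| - 1 ≤ |A + A| ≤ |A|(|A|+1)/2, i.e. 11 ≤ |A + A| ≤ 21.
Lower bound 2|A|-1 is attained iff A is an arithmetic progression.
Enumerate sums a + a' for a ≤ a' (symmetric, so this suffices):
a = -3: -3+-3=-6, -3+0=-3, -3+1=-2, -3+7=4, -3+9=6, -3+10=7
a = 0: 0+0=0, 0+1=1, 0+7=7, 0+9=9, 0+10=10
a = 1: 1+1=2, 1+7=8, 1+9=10, 1+10=11
a = 7: 7+7=14, 7+9=16, 7+10=17
a = 9: 9+9=18, 9+10=19
a = 10: 10+10=20
Distinct sums: {-6, -3, -2, 0, 1, 2, 4, 6, 7, 8, 9, 10, 11, 14, 16, 17, 18, 19, 20}
|A + A| = 19

|A + A| = 19


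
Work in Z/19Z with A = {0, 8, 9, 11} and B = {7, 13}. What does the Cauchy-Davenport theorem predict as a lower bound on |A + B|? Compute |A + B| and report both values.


Cauchy-Davenport: |A + B| ≥ min(p, |A| + |B| - 1) for A, B nonempty in Z/pZ.
|A| = 4, |B| = 2, p = 19.
CD lower bound = min(19, 4 + 2 - 1) = min(19, 5) = 5.
Compute A + B mod 19 directly:
a = 0: 0+7=7, 0+13=13
a = 8: 8+7=15, 8+13=2
a = 9: 9+7=16, 9+13=3
a = 11: 11+7=18, 11+13=5
A + B = {2, 3, 5, 7, 13, 15, 16, 18}, so |A + B| = 8.
Verify: 8 ≥ 5? Yes ✓.

CD lower bound = 5, actual |A + B| = 8.


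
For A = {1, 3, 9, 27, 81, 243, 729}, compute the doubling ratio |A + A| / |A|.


|A| = 7.
Compute A + A by enumerating all 49 pairs.
A + A = {2, 4, 6, 10, 12, 18, 28, 30, 36, 54, 82, 84, 90, 108, 162, 244, 246, 252, 270, 324, 486, 730, 732, 738, 756, 810, 972, 1458}, so |A + A| = 28.
K = |A + A| / |A| = 28/7 = 4/1 ≈ 4.0000.
Reference: AP of size 7 gives K = 13/7 ≈ 1.8571; a fully generic set of size 7 gives K ≈ 4.0000.

|A| = 7, |A + A| = 28, K = 28/7 = 4/1.


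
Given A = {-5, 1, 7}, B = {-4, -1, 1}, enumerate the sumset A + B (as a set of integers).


A + B = {a + b : a ∈ A, b ∈ B}.
Enumerate all |A|·|B| = 3·3 = 9 pairs (a, b) and collect distinct sums.
a = -5: -5+-4=-9, -5+-1=-6, -5+1=-4
a = 1: 1+-4=-3, 1+-1=0, 1+1=2
a = 7: 7+-4=3, 7+-1=6, 7+1=8
Collecting distinct sums: A + B = {-9, -6, -4, -3, 0, 2, 3, 6, 8}
|A + B| = 9

A + B = {-9, -6, -4, -3, 0, 2, 3, 6, 8}


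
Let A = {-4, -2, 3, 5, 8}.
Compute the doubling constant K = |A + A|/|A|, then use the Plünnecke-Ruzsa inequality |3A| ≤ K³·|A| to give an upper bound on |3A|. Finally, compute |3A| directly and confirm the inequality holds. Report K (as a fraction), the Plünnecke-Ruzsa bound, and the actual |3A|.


|A| = 5.
Step 1: Compute A + A by enumerating all 25 pairs.
A + A = {-8, -6, -4, -1, 1, 3, 4, 6, 8, 10, 11, 13, 16}, so |A + A| = 13.
Step 2: Doubling constant K = |A + A|/|A| = 13/5 = 13/5 ≈ 2.6000.
Step 3: Plünnecke-Ruzsa gives |3A| ≤ K³·|A| = (2.6000)³ · 5 ≈ 87.8800.
Step 4: Compute 3A = A + A + A directly by enumerating all triples (a,b,c) ∈ A³; |3A| = 25.
Step 5: Check 25 ≤ 87.8800? Yes ✓.

K = 13/5, Plünnecke-Ruzsa bound K³|A| ≈ 87.8800, |3A| = 25, inequality holds.


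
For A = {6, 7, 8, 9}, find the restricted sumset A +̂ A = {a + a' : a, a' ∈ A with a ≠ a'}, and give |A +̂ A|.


Restricted sumset: A +̂ A = {a + a' : a ∈ A, a' ∈ A, a ≠ a'}.
Equivalently, take A + A and drop any sum 2a that is achievable ONLY as a + a for a ∈ A (i.e. sums representable only with equal summands).
Enumerate pairs (a, a') with a < a' (symmetric, so each unordered pair gives one sum; this covers all a ≠ a'):
  6 + 7 = 13
  6 + 8 = 14
  6 + 9 = 15
  7 + 8 = 15
  7 + 9 = 16
  8 + 9 = 17
Collected distinct sums: {13, 14, 15, 16, 17}
|A +̂ A| = 5
(Reference bound: |A +̂ A| ≥ 2|A| - 3 for |A| ≥ 2, with |A| = 4 giving ≥ 5.)

|A +̂ A| = 5


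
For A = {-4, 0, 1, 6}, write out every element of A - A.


A - A = {a - a' : a, a' ∈ A}.
Compute a - a' for each ordered pair (a, a'):
a = -4: -4--4=0, -4-0=-4, -4-1=-5, -4-6=-10
a = 0: 0--4=4, 0-0=0, 0-1=-1, 0-6=-6
a = 1: 1--4=5, 1-0=1, 1-1=0, 1-6=-5
a = 6: 6--4=10, 6-0=6, 6-1=5, 6-6=0
Collecting distinct values (and noting 0 appears from a-a):
A - A = {-10, -6, -5, -4, -1, 0, 1, 4, 5, 6, 10}
|A - A| = 11

A - A = {-10, -6, -5, -4, -1, 0, 1, 4, 5, 6, 10}


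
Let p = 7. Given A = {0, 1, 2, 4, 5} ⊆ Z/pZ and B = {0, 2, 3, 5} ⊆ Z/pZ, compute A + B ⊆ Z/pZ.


Work in Z/7Z: reduce every sum a + b modulo 7.
Enumerate all 20 pairs:
a = 0: 0+0=0, 0+2=2, 0+3=3, 0+5=5
a = 1: 1+0=1, 1+2=3, 1+3=4, 1+5=6
a = 2: 2+0=2, 2+2=4, 2+3=5, 2+5=0
a = 4: 4+0=4, 4+2=6, 4+3=0, 4+5=2
a = 5: 5+0=5, 5+2=0, 5+3=1, 5+5=3
Distinct residues collected: {0, 1, 2, 3, 4, 5, 6}
|A + B| = 7 (out of 7 total residues).

A + B = {0, 1, 2, 3, 4, 5, 6}


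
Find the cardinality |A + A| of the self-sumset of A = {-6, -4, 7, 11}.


A + A = {a + a' : a, a' ∈ A}; |A| = 4.
General bounds: 2|A| - 1 ≤ |A + A| ≤ |A|(|A|+1)/2, i.e. 7 ≤ |A + A| ≤ 10.
Lower bound 2|A|-1 is attained iff A is an arithmetic progression.
Enumerate sums a + a' for a ≤ a' (symmetric, so this suffices):
a = -6: -6+-6=-12, -6+-4=-10, -6+7=1, -6+11=5
a = -4: -4+-4=-8, -4+7=3, -4+11=7
a = 7: 7+7=14, 7+11=18
a = 11: 11+11=22
Distinct sums: {-12, -10, -8, 1, 3, 5, 7, 14, 18, 22}
|A + A| = 10

|A + A| = 10


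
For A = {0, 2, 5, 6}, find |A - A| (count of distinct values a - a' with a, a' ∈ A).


A - A = {a - a' : a, a' ∈ A}; |A| = 4.
Bounds: 2|A|-1 ≤ |A - A| ≤ |A|² - |A| + 1, i.e. 7 ≤ |A - A| ≤ 13.
Note: 0 ∈ A - A always (from a - a). The set is symmetric: if d ∈ A - A then -d ∈ A - A.
Enumerate nonzero differences d = a - a' with a > a' (then include -d):
Positive differences: {1, 2, 3, 4, 5, 6}
Full difference set: {0} ∪ (positive diffs) ∪ (negative diffs).
|A - A| = 1 + 2·6 = 13 (matches direct enumeration: 13).

|A - A| = 13


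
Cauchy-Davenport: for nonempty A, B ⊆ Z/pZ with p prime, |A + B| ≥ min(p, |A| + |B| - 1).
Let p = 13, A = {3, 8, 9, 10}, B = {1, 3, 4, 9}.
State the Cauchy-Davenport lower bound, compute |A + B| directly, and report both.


Cauchy-Davenport: |A + B| ≥ min(p, |A| + |B| - 1) for A, B nonempty in Z/pZ.
|A| = 4, |B| = 4, p = 13.
CD lower bound = min(13, 4 + 4 - 1) = min(13, 7) = 7.
Compute A + B mod 13 directly:
a = 3: 3+1=4, 3+3=6, 3+4=7, 3+9=12
a = 8: 8+1=9, 8+3=11, 8+4=12, 8+9=4
a = 9: 9+1=10, 9+3=12, 9+4=0, 9+9=5
a = 10: 10+1=11, 10+3=0, 10+4=1, 10+9=6
A + B = {0, 1, 4, 5, 6, 7, 9, 10, 11, 12}, so |A + B| = 10.
Verify: 10 ≥ 7? Yes ✓.

CD lower bound = 7, actual |A + B| = 10.


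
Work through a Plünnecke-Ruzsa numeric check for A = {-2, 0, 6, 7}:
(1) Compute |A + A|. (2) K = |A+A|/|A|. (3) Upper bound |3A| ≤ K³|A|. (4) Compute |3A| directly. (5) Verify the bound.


|A| = 4.
Step 1: Compute A + A by enumerating all 16 pairs.
A + A = {-4, -2, 0, 4, 5, 6, 7, 12, 13, 14}, so |A + A| = 10.
Step 2: Doubling constant K = |A + A|/|A| = 10/4 = 10/4 ≈ 2.5000.
Step 3: Plünnecke-Ruzsa gives |3A| ≤ K³·|A| = (2.5000)³ · 4 ≈ 62.5000.
Step 4: Compute 3A = A + A + A directly by enumerating all triples (a,b,c) ∈ A³; |3A| = 19.
Step 5: Check 19 ≤ 62.5000? Yes ✓.

K = 10/4, Plünnecke-Ruzsa bound K³|A| ≈ 62.5000, |3A| = 19, inequality holds.


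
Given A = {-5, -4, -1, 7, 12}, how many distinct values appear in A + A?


A + A = {a + a' : a, a' ∈ A}; |A| = 5.
General bounds: 2|A| - 1 ≤ |A + A| ≤ |A|(|A|+1)/2, i.e. 9 ≤ |A + A| ≤ 15.
Lower bound 2|A|-1 is attained iff A is an arithmetic progression.
Enumerate sums a + a' for a ≤ a' (symmetric, so this suffices):
a = -5: -5+-5=-10, -5+-4=-9, -5+-1=-6, -5+7=2, -5+12=7
a = -4: -4+-4=-8, -4+-1=-5, -4+7=3, -4+12=8
a = -1: -1+-1=-2, -1+7=6, -1+12=11
a = 7: 7+7=14, 7+12=19
a = 12: 12+12=24
Distinct sums: {-10, -9, -8, -6, -5, -2, 2, 3, 6, 7, 8, 11, 14, 19, 24}
|A + A| = 15

|A + A| = 15


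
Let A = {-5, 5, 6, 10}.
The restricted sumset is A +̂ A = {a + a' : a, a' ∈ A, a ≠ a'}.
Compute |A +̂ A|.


Restricted sumset: A +̂ A = {a + a' : a ∈ A, a' ∈ A, a ≠ a'}.
Equivalently, take A + A and drop any sum 2a that is achievable ONLY as a + a for a ∈ A (i.e. sums representable only with equal summands).
Enumerate pairs (a, a') with a < a' (symmetric, so each unordered pair gives one sum; this covers all a ≠ a'):
  -5 + 5 = 0
  -5 + 6 = 1
  -5 + 10 = 5
  5 + 6 = 11
  5 + 10 = 15
  6 + 10 = 16
Collected distinct sums: {0, 1, 5, 11, 15, 16}
|A +̂ A| = 6
(Reference bound: |A +̂ A| ≥ 2|A| - 3 for |A| ≥ 2, with |A| = 4 giving ≥ 5.)

|A +̂ A| = 6


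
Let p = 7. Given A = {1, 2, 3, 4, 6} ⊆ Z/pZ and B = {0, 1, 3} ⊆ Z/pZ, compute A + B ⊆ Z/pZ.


Work in Z/7Z: reduce every sum a + b modulo 7.
Enumerate all 15 pairs:
a = 1: 1+0=1, 1+1=2, 1+3=4
a = 2: 2+0=2, 2+1=3, 2+3=5
a = 3: 3+0=3, 3+1=4, 3+3=6
a = 4: 4+0=4, 4+1=5, 4+3=0
a = 6: 6+0=6, 6+1=0, 6+3=2
Distinct residues collected: {0, 1, 2, 3, 4, 5, 6}
|A + B| = 7 (out of 7 total residues).

A + B = {0, 1, 2, 3, 4, 5, 6}


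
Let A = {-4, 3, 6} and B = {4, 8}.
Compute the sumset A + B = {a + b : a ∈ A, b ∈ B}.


A + B = {a + b : a ∈ A, b ∈ B}.
Enumerate all |A|·|B| = 3·2 = 6 pairs (a, b) and collect distinct sums.
a = -4: -4+4=0, -4+8=4
a = 3: 3+4=7, 3+8=11
a = 6: 6+4=10, 6+8=14
Collecting distinct sums: A + B = {0, 4, 7, 10, 11, 14}
|A + B| = 6

A + B = {0, 4, 7, 10, 11, 14}


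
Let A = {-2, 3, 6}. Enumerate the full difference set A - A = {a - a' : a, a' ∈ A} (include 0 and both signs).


A - A = {a - a' : a, a' ∈ A}.
Compute a - a' for each ordered pair (a, a'):
a = -2: -2--2=0, -2-3=-5, -2-6=-8
a = 3: 3--2=5, 3-3=0, 3-6=-3
a = 6: 6--2=8, 6-3=3, 6-6=0
Collecting distinct values (and noting 0 appears from a-a):
A - A = {-8, -5, -3, 0, 3, 5, 8}
|A - A| = 7

A - A = {-8, -5, -3, 0, 3, 5, 8}


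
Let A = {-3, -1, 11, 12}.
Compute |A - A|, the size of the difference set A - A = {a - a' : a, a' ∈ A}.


A - A = {a - a' : a, a' ∈ A}; |A| = 4.
Bounds: 2|A|-1 ≤ |A - A| ≤ |A|² - |A| + 1, i.e. 7 ≤ |A - A| ≤ 13.
Note: 0 ∈ A - A always (from a - a). The set is symmetric: if d ∈ A - A then -d ∈ A - A.
Enumerate nonzero differences d = a - a' with a > a' (then include -d):
Positive differences: {1, 2, 12, 13, 14, 15}
Full difference set: {0} ∪ (positive diffs) ∪ (negative diffs).
|A - A| = 1 + 2·6 = 13 (matches direct enumeration: 13).

|A - A| = 13


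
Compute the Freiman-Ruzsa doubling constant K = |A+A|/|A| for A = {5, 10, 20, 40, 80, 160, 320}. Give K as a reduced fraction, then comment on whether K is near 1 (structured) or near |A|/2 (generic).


|A| = 7.
Compute A + A by enumerating all 49 pairs.
A + A = {10, 15, 20, 25, 30, 40, 45, 50, 60, 80, 85, 90, 100, 120, 160, 165, 170, 180, 200, 240, 320, 325, 330, 340, 360, 400, 480, 640}, so |A + A| = 28.
K = |A + A| / |A| = 28/7 = 4/1 ≈ 4.0000.
Reference: AP of size 7 gives K = 13/7 ≈ 1.8571; a fully generic set of size 7 gives K ≈ 4.0000.

|A| = 7, |A + A| = 28, K = 28/7 = 4/1.


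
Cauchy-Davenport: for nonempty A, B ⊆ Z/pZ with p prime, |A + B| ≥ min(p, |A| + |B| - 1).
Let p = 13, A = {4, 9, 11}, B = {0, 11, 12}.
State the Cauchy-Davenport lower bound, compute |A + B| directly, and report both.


Cauchy-Davenport: |A + B| ≥ min(p, |A| + |B| - 1) for A, B nonempty in Z/pZ.
|A| = 3, |B| = 3, p = 13.
CD lower bound = min(13, 3 + 3 - 1) = min(13, 5) = 5.
Compute A + B mod 13 directly:
a = 4: 4+0=4, 4+11=2, 4+12=3
a = 9: 9+0=9, 9+11=7, 9+12=8
a = 11: 11+0=11, 11+11=9, 11+12=10
A + B = {2, 3, 4, 7, 8, 9, 10, 11}, so |A + B| = 8.
Verify: 8 ≥ 5? Yes ✓.

CD lower bound = 5, actual |A + B| = 8.


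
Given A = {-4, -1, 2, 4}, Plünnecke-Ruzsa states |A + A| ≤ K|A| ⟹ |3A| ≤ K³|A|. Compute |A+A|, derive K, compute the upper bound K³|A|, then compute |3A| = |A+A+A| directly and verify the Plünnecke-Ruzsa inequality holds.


|A| = 4.
Step 1: Compute A + A by enumerating all 16 pairs.
A + A = {-8, -5, -2, 0, 1, 3, 4, 6, 8}, so |A + A| = 9.
Step 2: Doubling constant K = |A + A|/|A| = 9/4 = 9/4 ≈ 2.2500.
Step 3: Plünnecke-Ruzsa gives |3A| ≤ K³·|A| = (2.2500)³ · 4 ≈ 45.5625.
Step 4: Compute 3A = A + A + A directly by enumerating all triples (a,b,c) ∈ A³; |3A| = 16.
Step 5: Check 16 ≤ 45.5625? Yes ✓.

K = 9/4, Plünnecke-Ruzsa bound K³|A| ≈ 45.5625, |3A| = 16, inequality holds.


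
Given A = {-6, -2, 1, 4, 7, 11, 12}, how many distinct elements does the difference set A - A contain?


A - A = {a - a' : a, a' ∈ A}; |A| = 7.
Bounds: 2|A|-1 ≤ |A - A| ≤ |A|² - |A| + 1, i.e. 13 ≤ |A - A| ≤ 43.
Note: 0 ∈ A - A always (from a - a). The set is symmetric: if d ∈ A - A then -d ∈ A - A.
Enumerate nonzero differences d = a - a' with a > a' (then include -d):
Positive differences: {1, 3, 4, 5, 6, 7, 8, 9, 10, 11, 13, 14, 17, 18}
Full difference set: {0} ∪ (positive diffs) ∪ (negative diffs).
|A - A| = 1 + 2·14 = 29 (matches direct enumeration: 29).

|A - A| = 29


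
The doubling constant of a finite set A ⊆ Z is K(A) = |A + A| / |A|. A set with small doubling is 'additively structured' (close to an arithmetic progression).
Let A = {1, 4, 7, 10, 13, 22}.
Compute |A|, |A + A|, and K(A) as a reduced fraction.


|A| = 6.
Compute A + A by enumerating all 36 pairs.
A + A = {2, 5, 8, 11, 14, 17, 20, 23, 26, 29, 32, 35, 44}, so |A + A| = 13.
K = |A + A| / |A| = 13/6 (already in lowest terms) ≈ 2.1667.
Reference: AP of size 6 gives K = 11/6 ≈ 1.8333; a fully generic set of size 6 gives K ≈ 3.5000.

|A| = 6, |A + A| = 13, K = 13/6.


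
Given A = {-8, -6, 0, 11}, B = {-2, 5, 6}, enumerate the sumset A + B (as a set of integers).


A + B = {a + b : a ∈ A, b ∈ B}.
Enumerate all |A|·|B| = 4·3 = 12 pairs (a, b) and collect distinct sums.
a = -8: -8+-2=-10, -8+5=-3, -8+6=-2
a = -6: -6+-2=-8, -6+5=-1, -6+6=0
a = 0: 0+-2=-2, 0+5=5, 0+6=6
a = 11: 11+-2=9, 11+5=16, 11+6=17
Collecting distinct sums: A + B = {-10, -8, -3, -2, -1, 0, 5, 6, 9, 16, 17}
|A + B| = 11

A + B = {-10, -8, -3, -2, -1, 0, 5, 6, 9, 16, 17}


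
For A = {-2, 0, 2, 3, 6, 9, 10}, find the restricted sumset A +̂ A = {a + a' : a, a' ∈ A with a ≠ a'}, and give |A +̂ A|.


Restricted sumset: A +̂ A = {a + a' : a ∈ A, a' ∈ A, a ≠ a'}.
Equivalently, take A + A and drop any sum 2a that is achievable ONLY as a + a for a ∈ A (i.e. sums representable only with equal summands).
Enumerate pairs (a, a') with a < a' (symmetric, so each unordered pair gives one sum; this covers all a ≠ a'):
  -2 + 0 = -2
  -2 + 2 = 0
  -2 + 3 = 1
  -2 + 6 = 4
  -2 + 9 = 7
  -2 + 10 = 8
  0 + 2 = 2
  0 + 3 = 3
  0 + 6 = 6
  0 + 9 = 9
  0 + 10 = 10
  2 + 3 = 5
  2 + 6 = 8
  2 + 9 = 11
  2 + 10 = 12
  3 + 6 = 9
  3 + 9 = 12
  3 + 10 = 13
  6 + 9 = 15
  6 + 10 = 16
  9 + 10 = 19
Collected distinct sums: {-2, 0, 1, 2, 3, 4, 5, 6, 7, 8, 9, 10, 11, 12, 13, 15, 16, 19}
|A +̂ A| = 18
(Reference bound: |A +̂ A| ≥ 2|A| - 3 for |A| ≥ 2, with |A| = 7 giving ≥ 11.)

|A +̂ A| = 18


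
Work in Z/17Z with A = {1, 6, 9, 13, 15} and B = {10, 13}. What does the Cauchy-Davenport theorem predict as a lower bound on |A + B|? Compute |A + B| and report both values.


Cauchy-Davenport: |A + B| ≥ min(p, |A| + |B| - 1) for A, B nonempty in Z/pZ.
|A| = 5, |B| = 2, p = 17.
CD lower bound = min(17, 5 + 2 - 1) = min(17, 6) = 6.
Compute A + B mod 17 directly:
a = 1: 1+10=11, 1+13=14
a = 6: 6+10=16, 6+13=2
a = 9: 9+10=2, 9+13=5
a = 13: 13+10=6, 13+13=9
a = 15: 15+10=8, 15+13=11
A + B = {2, 5, 6, 8, 9, 11, 14, 16}, so |A + B| = 8.
Verify: 8 ≥ 6? Yes ✓.

CD lower bound = 6, actual |A + B| = 8.
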